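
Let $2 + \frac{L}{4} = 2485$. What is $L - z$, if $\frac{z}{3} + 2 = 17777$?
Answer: $-43393$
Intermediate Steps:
$z = 53325$ ($z = -6 + 3 \cdot 17777 = -6 + 53331 = 53325$)
$L = 9932$ ($L = -8 + 4 \cdot 2485 = -8 + 9940 = 9932$)
$L - z = 9932 - 53325 = -43393$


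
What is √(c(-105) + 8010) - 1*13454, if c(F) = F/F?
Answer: -13454 + √8011 ≈ -13365.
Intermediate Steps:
c(F) = 1
√(c(-105) + 8010) - 1*13454 = √(1 + 8010) - 1*13454 = √8011 - 13454 = -13454 + √8011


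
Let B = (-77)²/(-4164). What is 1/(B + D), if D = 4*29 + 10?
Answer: 4164/518735 ≈ 0.0080272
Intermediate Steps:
B = -5929/4164 (B = 5929*(-1/4164) = -5929/4164 ≈ -1.4239)
D = 126 (D = 116 + 10 = 126)
1/(B + D) = 1/(-5929/4164 + 126) = 1/(518735/4164) = 4164/518735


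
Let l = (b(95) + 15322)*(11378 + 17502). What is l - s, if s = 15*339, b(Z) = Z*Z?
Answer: 703136275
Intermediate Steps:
b(Z) = Z**2
s = 5085
l = 703141360 (l = (95**2 + 15322)*(11378 + 17502) = (9025 + 15322)*28880 = 24347*28880 = 703141360)
l - s = 703141360 - 1*5085 = 703141360 - 5085 = 703136275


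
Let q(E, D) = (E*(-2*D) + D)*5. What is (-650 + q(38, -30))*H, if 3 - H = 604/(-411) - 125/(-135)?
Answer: 138944800/3699 ≈ 37563.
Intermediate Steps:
q(E, D) = 5*D - 10*D*E (q(E, D) = (-2*D*E + D)*5 = (D - 2*D*E)*5 = 5*D - 10*D*E)
H = 13108/3699 (H = 3 - (604/(-411) - 125/(-135)) = 3 - (604*(-1/411) - 125*(-1/135)) = 3 - (-604/411 + 25/27) = 3 - 1*(-2011/3699) = 3 + 2011/3699 = 13108/3699 ≈ 3.5437)
(-650 + q(38, -30))*H = (-650 + 5*(-30)*(1 - 2*38))*(13108/3699) = (-650 + 5*(-30)*(1 - 76))*(13108/3699) = (-650 + 5*(-30)*(-75))*(13108/3699) = (-650 + 11250)*(13108/3699) = 10600*(13108/3699) = 138944800/3699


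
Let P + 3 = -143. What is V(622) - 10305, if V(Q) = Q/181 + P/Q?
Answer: -579898526/56291 ≈ -10302.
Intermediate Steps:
P = -146 (P = -3 - 143 = -146)
V(Q) = -146/Q + Q/181 (V(Q) = Q/181 - 146/Q = -146/Q + Q/181)
V(622) - 10305 = (-146/622 + (1/181)*622) - 10305 = (-146*1/622 + 622/181) - 10305 = (-73/311 + 622/181) - 10305 = 180229/56291 - 10305 = -579898526/56291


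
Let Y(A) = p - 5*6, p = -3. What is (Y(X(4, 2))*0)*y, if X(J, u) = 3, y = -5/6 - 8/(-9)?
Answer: 0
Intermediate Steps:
y = 1/18 (y = -5*1/6 - 8*(-1/9) = -5/6 + 8/9 = 1/18 ≈ 0.055556)
Y(A) = -33 (Y(A) = -3 - 5*6 = -3 - 1*30 = -3 - 30 = -33)
(Y(X(4, 2))*0)*y = -33*0*(1/18) = 0*(1/18) = 0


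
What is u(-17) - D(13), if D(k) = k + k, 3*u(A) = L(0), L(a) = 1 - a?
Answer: -77/3 ≈ -25.667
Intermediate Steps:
u(A) = ⅓ (u(A) = (1 - 1*0)/3 = (1 + 0)/3 = (⅓)*1 = ⅓)
D(k) = 2*k
u(-17) - D(13) = ⅓ - 2*13 = ⅓ - 1*26 = ⅓ - 26 = -77/3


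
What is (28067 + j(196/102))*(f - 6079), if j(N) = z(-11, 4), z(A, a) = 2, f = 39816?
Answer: 946963853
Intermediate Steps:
j(N) = 2
(28067 + j(196/102))*(f - 6079) = (28067 + 2)*(39816 - 6079) = 28069*33737 = 946963853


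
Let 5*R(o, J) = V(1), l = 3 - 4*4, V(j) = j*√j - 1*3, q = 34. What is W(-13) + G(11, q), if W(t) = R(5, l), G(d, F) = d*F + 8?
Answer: 1908/5 ≈ 381.60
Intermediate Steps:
V(j) = -3 + j^(3/2) (V(j) = j^(3/2) - 3 = -3 + j^(3/2))
l = -13 (l = 3 - 16 = -13)
G(d, F) = 8 + F*d (G(d, F) = F*d + 8 = 8 + F*d)
R(o, J) = -⅖ (R(o, J) = (-3 + 1^(3/2))/5 = (-3 + 1)/5 = (⅕)*(-2) = -⅖)
W(t) = -⅖
W(-13) + G(11, q) = -⅖ + (8 + 34*11) = -⅖ + (8 + 374) = -⅖ + 382 = 1908/5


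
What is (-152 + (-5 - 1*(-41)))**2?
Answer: 13456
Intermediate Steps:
(-152 + (-5 - 1*(-41)))**2 = (-152 + (-5 + 41))**2 = (-152 + 36)**2 = (-116)**2 = 13456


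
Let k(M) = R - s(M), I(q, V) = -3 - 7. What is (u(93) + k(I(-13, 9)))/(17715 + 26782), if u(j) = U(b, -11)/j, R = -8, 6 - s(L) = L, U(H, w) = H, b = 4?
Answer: -2228/4138221 ≈ -0.00053840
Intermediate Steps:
I(q, V) = -10
s(L) = 6 - L
u(j) = 4/j
k(M) = -14 + M (k(M) = -8 - (6 - M) = -8 + (-6 + M) = -14 + M)
(u(93) + k(I(-13, 9)))/(17715 + 26782) = (4/93 + (-14 - 10))/(17715 + 26782) = (4*(1/93) - 24)/44497 = (4/93 - 24)*(1/44497) = -2228/93*1/44497 = -2228/4138221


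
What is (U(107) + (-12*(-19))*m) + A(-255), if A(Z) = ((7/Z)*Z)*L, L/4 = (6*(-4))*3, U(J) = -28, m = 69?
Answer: 13688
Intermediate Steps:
L = -288 (L = 4*((6*(-4))*3) = 4*(-24*3) = 4*(-72) = -288)
A(Z) = -2016 (A(Z) = ((7/Z)*Z)*(-288) = 7*(-288) = -2016)
(U(107) + (-12*(-19))*m) + A(-255) = (-28 - 12*(-19)*69) - 2016 = (-28 + 228*69) - 2016 = (-28 + 15732) - 2016 = 15704 - 2016 = 13688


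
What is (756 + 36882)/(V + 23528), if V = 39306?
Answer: 18819/31417 ≈ 0.59901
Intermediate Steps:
(756 + 36882)/(V + 23528) = (756 + 36882)/(39306 + 23528) = 37638/62834 = 37638*(1/62834) = 18819/31417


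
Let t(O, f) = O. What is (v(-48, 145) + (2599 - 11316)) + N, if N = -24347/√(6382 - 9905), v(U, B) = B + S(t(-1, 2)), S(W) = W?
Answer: -8573 + 24347*I*√3523/3523 ≈ -8573.0 + 410.19*I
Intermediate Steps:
v(U, B) = -1 + B (v(U, B) = B - 1 = -1 + B)
N = 24347*I*√3523/3523 (N = -24347*(-I*√3523/3523) = -(-24347)*I*√3523/3523 = 24347*I*√3523/3523 ≈ 410.19*I)
(v(-48, 145) + (2599 - 11316)) + N = ((-1 + 145) + (2599 - 11316)) + 24347*I*√3523/3523 = (144 - 8717) + 24347*I*√3523/3523 = -8573 + 24347*I*√3523/3523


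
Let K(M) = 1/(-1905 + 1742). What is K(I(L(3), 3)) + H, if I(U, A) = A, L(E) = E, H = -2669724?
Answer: -435165013/163 ≈ -2.6697e+6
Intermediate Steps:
K(M) = -1/163 (K(M) = 1/(-163) = -1/163)
K(I(L(3), 3)) + H = -1/163 - 2669724 = -435165013/163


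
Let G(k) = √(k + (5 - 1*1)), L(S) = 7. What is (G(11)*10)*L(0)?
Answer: 70*√15 ≈ 271.11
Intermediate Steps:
G(k) = √(4 + k) (G(k) = √(k + (5 - 1)) = √(k + 4) = √(4 + k))
(G(11)*10)*L(0) = (√(4 + 11)*10)*7 = (√15*10)*7 = (10*√15)*7 = 70*√15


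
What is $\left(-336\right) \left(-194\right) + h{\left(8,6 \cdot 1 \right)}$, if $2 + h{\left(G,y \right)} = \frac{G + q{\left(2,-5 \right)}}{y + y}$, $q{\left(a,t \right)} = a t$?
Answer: $\frac{391091}{6} \approx 65182.0$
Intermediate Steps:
$h{\left(G,y \right)} = -2 + \frac{-10 + G}{2 y}$ ($h{\left(G,y \right)} = -2 + \frac{G + 2 \left(-5\right)}{y + y} = -2 + \frac{G - 10}{2 y} = -2 + \left(-10 + G\right) \frac{1}{2 y} = -2 + \frac{-10 + G}{2 y}$)
$\left(-336\right) \left(-194\right) + h{\left(8,6 \cdot 1 \right)} = \left(-336\right) \left(-194\right) + \frac{-10 + 8 - 4 \cdot 6 \cdot 1}{2 \cdot 6 \cdot 1} = 65184 + \frac{-10 + 8 - 24}{2 \cdot 6} = 65184 + \frac{1}{2} \cdot \frac{1}{6} \left(-10 + 8 - 24\right) = 65184 + \frac{1}{2} \cdot \frac{1}{6} \left(-26\right) = 65184 - \frac{13}{6} = \frac{391091}{6}$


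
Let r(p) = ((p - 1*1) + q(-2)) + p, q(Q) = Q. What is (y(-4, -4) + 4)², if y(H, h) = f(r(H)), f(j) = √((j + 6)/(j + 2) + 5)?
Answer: 194/9 + 40*√2/3 ≈ 40.412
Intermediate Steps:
r(p) = -3 + 2*p (r(p) = ((p - 1*1) - 2) + p = ((p - 1) - 2) + p = ((-1 + p) - 2) + p = (-3 + p) + p = -3 + 2*p)
f(j) = √(5 + (6 + j)/(2 + j)) (f(j) = √((6 + j)/(2 + j) + 5) = √(5 + (6 + j)/(2 + j)))
y(H, h) = √2*√((-1 + 6*H)/(-1 + 2*H)) (y(H, h) = √2*√((8 + 3*(-3 + 2*H))/(2 + (-3 + 2*H))) = √2*√((8 + (-9 + 6*H))/(-1 + 2*H)) = √2*√((-1 + 6*H)/(-1 + 2*H)))
(y(-4, -4) + 4)² = (√2*√((-1 + 6*(-4))/(-1 + 2*(-4))) + 4)² = (√2*√((-1 - 24)/(-1 - 8)) + 4)² = (√2*√(-25/(-9)) + 4)² = (√2*√(-⅑*(-25)) + 4)² = (√2*√(25/9) + 4)² = (√2*(5/3) + 4)² = (5*√2/3 + 4)² = (4 + 5*√2/3)²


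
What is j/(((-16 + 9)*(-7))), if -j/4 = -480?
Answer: 1920/49 ≈ 39.184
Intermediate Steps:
j = 1920 (j = -4*(-480) = 1920)
j/(((-16 + 9)*(-7))) = 1920/(((-16 + 9)*(-7))) = 1920/((-7*(-7))) = 1920/49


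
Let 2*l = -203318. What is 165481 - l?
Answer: 267140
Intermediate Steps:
l = -101659 (l = (½)*(-203318) = -101659)
165481 - l = 165481 - 1*(-101659) = 165481 + 101659 = 267140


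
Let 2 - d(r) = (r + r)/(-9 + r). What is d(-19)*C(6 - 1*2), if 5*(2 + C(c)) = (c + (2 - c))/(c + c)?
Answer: -351/280 ≈ -1.2536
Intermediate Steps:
d(r) = 2 - 2*r/(-9 + r) (d(r) = 2 - (r + r)/(-9 + r) = 2 - 2*r/(-9 + r))
C(c) = -2 + 1/(5*c) (C(c) = -2 + ((c + (2 - c))/(c + c))/5 = -2 + (2/((2*c)))/5 = -2 + (2*(1/(2*c)))/5 = -2 + 1/(5*c))
d(-19)*C(6 - 1*2) = (-18/(-9 - 19))*(-2 + 1/(5*(6 - 1*2))) = (-18/(-28))*(-2 + 1/(5*(6 - 2))) = (-18*(-1/28))*(-2 + (⅕)/4) = 9*(-2 + (⅕)*(¼))/14 = 9*(-2 + 1/20)/14 = (9/14)*(-39/20) = -351/280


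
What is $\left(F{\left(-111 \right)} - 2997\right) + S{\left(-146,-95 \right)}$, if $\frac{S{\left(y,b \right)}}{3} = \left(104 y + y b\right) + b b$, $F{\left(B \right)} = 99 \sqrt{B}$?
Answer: $20136 + 99 i \sqrt{111} \approx 20136.0 + 1043.0 i$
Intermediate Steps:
$S{\left(y,b \right)} = 3 b^{2} + 312 y + 3 b y$ ($S{\left(y,b \right)} = 3 \left(\left(104 y + y b\right) + b b\right) = 3 \left(\left(104 y + b y\right) + b^{2}\right) = 3 \left(b^{2} + 104 y + b y\right) = 3 b^{2} + 312 y + 3 b y$)
$\left(F{\left(-111 \right)} - 2997\right) + S{\left(-146,-95 \right)} = \left(99 \sqrt{-111} - 2997\right) + \left(3 \left(-95\right)^{2} + 312 \left(-146\right) + 3 \left(-95\right) \left(-146\right)\right) = \left(99 i \sqrt{111} - 2997\right) + \left(3 \cdot 9025 - 45552 + 41610\right) = \left(99 i \sqrt{111} - 2997\right) + \left(27075 - 45552 + 41610\right) = \left(-2997 + 99 i \sqrt{111}\right) + 23133 = 20136 + 99 i \sqrt{111}$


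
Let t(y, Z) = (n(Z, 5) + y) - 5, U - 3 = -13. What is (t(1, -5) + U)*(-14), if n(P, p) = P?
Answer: 266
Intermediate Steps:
U = -10 (U = 3 - 13 = -10)
t(y, Z) = -5 + Z + y (t(y, Z) = (Z + y) - 5 = -5 + Z + y)
(t(1, -5) + U)*(-14) = ((-5 - 5 + 1) - 10)*(-14) = (-9 - 10)*(-14) = -19*(-14) = 266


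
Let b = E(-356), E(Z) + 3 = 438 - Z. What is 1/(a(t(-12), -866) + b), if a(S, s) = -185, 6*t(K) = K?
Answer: 1/606 ≈ 0.0016502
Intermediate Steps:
t(K) = K/6
E(Z) = 435 - Z (E(Z) = -3 + (438 - Z) = 435 - Z)
b = 791 (b = 435 - 1*(-356) = 435 + 356 = 791)
1/(a(t(-12), -866) + b) = 1/(-185 + 791) = 1/606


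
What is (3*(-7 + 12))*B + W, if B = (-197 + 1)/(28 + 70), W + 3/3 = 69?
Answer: 38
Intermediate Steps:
W = 68 (W = -1 + 69 = 68)
B = -2 (B = -196/98 = -196*1/98 = -2)
(3*(-7 + 12))*B + W = (3*(-7 + 12))*(-2) + 68 = (3*5)*(-2) + 68 = 15*(-2) + 68 = -30 + 68 = 38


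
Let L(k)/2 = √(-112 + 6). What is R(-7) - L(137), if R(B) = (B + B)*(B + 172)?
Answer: -2310 - 2*I*√106 ≈ -2310.0 - 20.591*I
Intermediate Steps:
L(k) = 2*I*√106 (L(k) = 2*√(-112 + 6) = 2*√(-106) = 2*(I*√106) = 2*I*√106)
R(B) = 2*B*(172 + B) (R(B) = (2*B)*(172 + B) = 2*B*(172 + B))
R(-7) - L(137) = 2*(-7)*(172 - 7) - 2*I*√106 = 2*(-7)*165 - 2*I*√106 = -2310 - 2*I*√106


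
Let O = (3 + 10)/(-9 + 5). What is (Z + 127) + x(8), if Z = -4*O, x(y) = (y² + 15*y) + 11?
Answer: 335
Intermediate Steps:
O = -13/4 (O = 13/(-4) = 13*(-¼) = -13/4 ≈ -3.2500)
x(y) = 11 + y² + 15*y
Z = 13 (Z = -4*(-13/4) = 13)
(Z + 127) + x(8) = (13 + 127) + (11 + 8² + 15*8) = 140 + (11 + 64 + 120) = 140 + 195 = 335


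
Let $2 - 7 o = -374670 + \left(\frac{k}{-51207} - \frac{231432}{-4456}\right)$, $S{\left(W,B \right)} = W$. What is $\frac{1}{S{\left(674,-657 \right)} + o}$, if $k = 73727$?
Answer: $\frac{199656093}{10819634716246} \approx 1.8453 \cdot 10^{-5}$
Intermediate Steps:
$o = \frac{10685066509564}{199656093}$ ($o = \frac{2}{7} - \frac{-374670 + \left(\frac{73727}{-51207} - \frac{231432}{-4456}\right)}{7} = \frac{2}{7} - \frac{-374670 + \left(73727 \left(- \frac{1}{51207}\right) - - \frac{28929}{557}\right)}{7} = \frac{2}{7} - \frac{-374670 + \left(- \frac{73727}{51207} + \frac{28929}{557}\right)}{7} = \frac{2}{7} - \frac{-374670 + \frac{1440301364}{28522299}}{7} = \frac{2}{7} - - \frac{10685009464966}{199656093} = \frac{2}{7} + \frac{10685009464966}{199656093} = \frac{10685066509564}{199656093} \approx 53517.0$)
$\frac{1}{S{\left(674,-657 \right)} + o} = \frac{1}{674 + \frac{10685066509564}{199656093}} = \frac{1}{\frac{10819634716246}{199656093}} = \frac{199656093}{10819634716246}$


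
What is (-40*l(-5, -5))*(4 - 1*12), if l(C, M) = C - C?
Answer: 0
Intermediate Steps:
l(C, M) = 0
(-40*l(-5, -5))*(4 - 1*12) = (-40*0)*(4 - 1*12) = 0*(4 - 12) = 0*(-8) = 0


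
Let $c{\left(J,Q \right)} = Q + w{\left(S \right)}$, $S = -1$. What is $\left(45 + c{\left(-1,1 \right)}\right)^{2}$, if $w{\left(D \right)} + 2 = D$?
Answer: $1849$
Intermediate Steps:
$w{\left(D \right)} = -2 + D$
$c{\left(J,Q \right)} = -3 + Q$ ($c{\left(J,Q \right)} = Q - 3 = -3 + Q$)
$\left(45 + c{\left(-1,1 \right)}\right)^{2} = \left(45 + \left(-3 + 1\right)\right)^{2} = \left(45 - 2\right)^{2} = 43^{2} = 1849$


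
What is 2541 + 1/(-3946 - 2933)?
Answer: 17479538/6879 ≈ 2541.0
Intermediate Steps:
2541 + 1/(-3946 - 2933) = 2541 + 1/(-6879) = 2541 - 1/6879 = 17479538/6879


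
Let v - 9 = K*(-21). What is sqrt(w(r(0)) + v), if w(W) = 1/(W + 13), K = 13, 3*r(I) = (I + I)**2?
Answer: I*sqrt(44603)/13 ≈ 16.246*I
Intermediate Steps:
r(I) = 4*I**2/3 (r(I) = (I + I)**2/3 = (2*I)**2/3 = (4*I**2)/3 = 4*I**2/3)
w(W) = 1/(13 + W)
v = -264 (v = 9 + 13*(-21) = 9 - 273 = -264)
sqrt(w(r(0)) + v) = sqrt(1/(13 + (4/3)*0**2) - 264) = sqrt(1/(13 + (4/3)*0) - 264) = sqrt(1/(13 + 0) - 264) = sqrt(1/13 - 264) = sqrt(-3431/13) = I*sqrt(44603)/13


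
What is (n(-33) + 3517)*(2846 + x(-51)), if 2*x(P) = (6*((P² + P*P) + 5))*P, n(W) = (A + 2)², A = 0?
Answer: -2795057825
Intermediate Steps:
n(W) = 4 (n(W) = (0 + 2)² = 2² = 4)
x(P) = P*(30 + 12*P²)/2 (x(P) = ((6*((P² + P*P) + 5))*P)/2 = ((6*((P² + P²) + 5))*P)/2 = ((6*(2*P² + 5))*P)/2 = ((6*(5 + 2*P²))*P)/2 = ((30 + 12*P²)*P)/2 = (P*(30 + 12*P²))/2 = P*(30 + 12*P²)/2)
(n(-33) + 3517)*(2846 + x(-51)) = (4 + 3517)*(2846 + (6*(-51)³ + 15*(-51))) = 3521*(2846 + (6*(-132651) - 765)) = 3521*(2846 + (-795906 - 765)) = 3521*(2846 - 796671) = 3521*(-793825) = -2795057825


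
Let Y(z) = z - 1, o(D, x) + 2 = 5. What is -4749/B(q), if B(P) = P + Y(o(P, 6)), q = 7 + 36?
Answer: -1583/15 ≈ -105.53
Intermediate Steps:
q = 43
o(D, x) = 3 (o(D, x) = -2 + 5 = 3)
Y(z) = -1 + z
B(P) = 2 + P (B(P) = P + (-1 + 3) = P + 2 = 2 + P)
-4749/B(q) = -4749/(2 + 43) = -4749/45 = -4749*1/45 = -1583/15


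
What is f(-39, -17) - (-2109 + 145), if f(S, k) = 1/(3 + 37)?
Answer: 78561/40 ≈ 1964.0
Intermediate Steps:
f(S, k) = 1/40
f(-39, -17) - (-2109 + 145) = 1/40 - (-2109 + 145) = 1/40 - 1*(-1964) = 1/40 + 1964 = 78561/40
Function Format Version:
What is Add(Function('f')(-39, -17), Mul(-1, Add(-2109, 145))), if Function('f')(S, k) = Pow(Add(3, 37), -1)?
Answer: Rational(78561, 40) ≈ 1964.0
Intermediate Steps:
Function('f')(S, k) = Rational(1, 40) (Function('f')(S, k) = Pow(40, -1) = Rational(1, 40))
Add(Function('f')(-39, -17), Mul(-1, Add(-2109, 145))) = Add(Rational(1, 40), Mul(-1, Add(-2109, 145))) = Add(Rational(1, 40), Mul(-1, -1964)) = Add(Rational(1, 40), 1964) = Rational(78561, 40)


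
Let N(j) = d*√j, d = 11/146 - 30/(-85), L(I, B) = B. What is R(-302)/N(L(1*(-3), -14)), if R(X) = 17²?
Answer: -358649*I*√14/7441 ≈ -180.34*I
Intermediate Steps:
d = 1063/2482 (d = 11*(1/146) - 30*(-1/85) = 11/146 + 6/17 = 1063/2482 ≈ 0.42828)
N(j) = 1063*√j/2482
R(X) = 289
R(-302)/N(L(1*(-3), -14)) = 289/((1063*√(-14)/2482)) = 289/((1063*(I*√14)/2482)) = 289/((1063*I*√14/2482)) = 289*(-1241*I*√14/7441) = -358649*I*√14/7441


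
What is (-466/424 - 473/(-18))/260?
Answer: 48041/496080 ≈ 0.096841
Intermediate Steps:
(-466/424 - 473/(-18))/260 = (-466*1/424 - 473*(-1/18))*(1/260) = (-233/212 + 473/18)*(1/260) = (48041/1908)*(1/260) = 48041/496080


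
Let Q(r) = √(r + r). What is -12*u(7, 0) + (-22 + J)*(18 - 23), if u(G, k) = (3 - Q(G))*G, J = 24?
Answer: -262 + 84*√14 ≈ 52.299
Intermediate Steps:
Q(r) = √2*√r (Q(r) = √(2*r) = √2*√r)
u(G, k) = G*(3 - √2*√G) (u(G, k) = (3 - √2*√G)*G = G*(3 - √2*√G))
-12*u(7, 0) + (-22 + J)*(18 - 23) = -12*(3*7 - √2*7^(3/2)) + (-22 + 24)*(18 - 23) = -12*(21 - √2*7*√7) + 2*(-5) = -12*(21 - 7*√14) - 10 = (-252 + 84*√14) - 10 = -262 + 84*√14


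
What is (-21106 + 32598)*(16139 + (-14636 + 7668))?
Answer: 105393132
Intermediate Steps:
(-21106 + 32598)*(16139 + (-14636 + 7668)) = 11492*(16139 - 6968) = 11492*9171 = 105393132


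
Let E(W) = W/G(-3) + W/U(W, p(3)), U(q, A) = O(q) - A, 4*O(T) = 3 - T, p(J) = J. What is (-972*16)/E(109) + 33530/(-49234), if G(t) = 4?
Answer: -30148094153/45615301 ≈ -660.92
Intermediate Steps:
O(T) = ¾ - T/4 (O(T) = (3 - T)/4 = ¾ - T/4)
U(q, A) = ¾ - A - q/4 (U(q, A) = (¾ - q/4) - A = ¾ - A - q/4)
E(W) = W/4 + W/(-9/4 - W/4) (E(W) = W/4 + W/(¾ - 1*3 - W/4) = W*(¼) + W/(¾ - 3 - W/4) = W/4 + W/(-9/4 - W/4))
(-972*16)/E(109) + 33530/(-49234) = (-972*16)/(((¼)*109*(-7 + 109)/(9 + 109))) + 33530/(-49234) = -15552/((¼)*109*102/118) + 33530*(-1/49234) = -15552/((¼)*109*(1/118)*102) - 16765/24617 = -15552/5559/236 - 16765/24617 = -15552*236/5559 - 16765/24617 = -1223424/1853 - 16765/24617 = -30148094153/45615301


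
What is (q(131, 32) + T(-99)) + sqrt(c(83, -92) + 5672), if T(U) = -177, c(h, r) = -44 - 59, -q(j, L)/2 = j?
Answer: -439 + sqrt(5569) ≈ -364.37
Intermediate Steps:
q(j, L) = -2*j
c(h, r) = -103
(q(131, 32) + T(-99)) + sqrt(c(83, -92) + 5672) = (-2*131 - 177) + sqrt(-103 + 5672) = (-262 - 177) + sqrt(5569) = -439 + sqrt(5569)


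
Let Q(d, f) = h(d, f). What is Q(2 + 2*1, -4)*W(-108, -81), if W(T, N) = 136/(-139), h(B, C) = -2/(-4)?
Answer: -68/139 ≈ -0.48921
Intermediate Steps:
h(B, C) = 1/2 (h(B, C) = -2*(-1)/4 = -1*(-1/2) = 1/2)
W(T, N) = -136/139 (W(T, N) = 136*(-1/139) = -136/139)
Q(d, f) = 1/2
Q(2 + 2*1, -4)*W(-108, -81) = (1/2)*(-136/139) = -68/139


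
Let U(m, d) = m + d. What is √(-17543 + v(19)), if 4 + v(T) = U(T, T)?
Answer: I*√17509 ≈ 132.32*I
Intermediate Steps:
U(m, d) = d + m
v(T) = -4 + 2*T (v(T) = -4 + (T + T) = -4 + 2*T)
√(-17543 + v(19)) = √(-17543 + (-4 + 2*19)) = √(-17543 + (-4 + 38)) = √(-17543 + 34) = √(-17509) = I*√17509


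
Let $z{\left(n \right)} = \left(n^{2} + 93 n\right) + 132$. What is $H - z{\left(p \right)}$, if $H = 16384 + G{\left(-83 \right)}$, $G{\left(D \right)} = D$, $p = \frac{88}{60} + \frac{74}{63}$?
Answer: $\frac{1579303361}{99225} \approx 15916.0$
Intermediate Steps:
$p = \frac{832}{315}$ ($p = 88 \cdot \frac{1}{60} + 74 \cdot \frac{1}{63} = \frac{22}{15} + \frac{74}{63} = \frac{832}{315} \approx 2.6413$)
$z{\left(n \right)} = 132 + n^{2} + 93 n$
$H = 16301$ ($H = 16384 - 83 = 16301$)
$H - z{\left(p \right)} = 16301 - \left(132 + \left(\frac{832}{315}\right)^{2} + 93 \cdot \frac{832}{315}\right) = 16301 - \left(132 + \frac{692224}{99225} + \frac{25792}{105}\right) = 16301 - \frac{38163364}{99225} = \frac{1579303361}{99225}$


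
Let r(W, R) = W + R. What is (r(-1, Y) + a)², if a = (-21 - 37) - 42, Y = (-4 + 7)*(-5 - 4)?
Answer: 16384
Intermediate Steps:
Y = -27 (Y = 3*(-9) = -27)
r(W, R) = R + W
a = -100 (a = -58 - 42 = -100)
(r(-1, Y) + a)² = ((-27 - 1) - 100)² = (-28 - 100)² = (-128)² = 16384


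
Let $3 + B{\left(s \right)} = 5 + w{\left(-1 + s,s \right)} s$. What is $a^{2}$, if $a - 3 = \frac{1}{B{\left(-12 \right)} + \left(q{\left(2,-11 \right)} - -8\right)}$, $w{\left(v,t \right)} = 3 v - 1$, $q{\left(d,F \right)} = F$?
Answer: $\frac{2067844}{229441} \approx 9.0125$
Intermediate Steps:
$w{\left(v,t \right)} = -1 + 3 v$
$B{\left(s \right)} = 2 + s \left(-4 + 3 s\right)$ ($B{\left(s \right)} = -3 + \left(5 + \left(-1 + 3 \left(-1 + s\right)\right) s\right) = -3 + \left(5 + \left(-1 + \left(-3 + 3 s\right)\right) s\right) = -3 + \left(5 + \left(-4 + 3 s\right) s\right) = -3 + \left(5 + s \left(-4 + 3 s\right)\right) = 2 + s \left(-4 + 3 s\right)$)
$a = \frac{1438}{479}$ ($a = 3 + \frac{1}{\left(2 - 12 \left(-4 + 3 \left(-12\right)\right)\right) - 3} = 3 + \frac{1}{\left(2 - 12 \left(-4 - 36\right)\right) + \left(-11 + 8\right)} = 3 + \frac{1}{\left(2 - -480\right) - 3} = 3 + \frac{1}{\left(2 + 480\right) - 3} = 3 + \frac{1}{482 - 3} = 3 + \frac{1}{479} = \frac{1438}{479} \approx 3.0021$)
$a^{2} = \left(\frac{1438}{479}\right)^{2} = \frac{2067844}{229441}$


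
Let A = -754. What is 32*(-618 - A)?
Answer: 4352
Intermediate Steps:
32*(-618 - A) = 32*(-618 - 1*(-754)) = 32*(-618 + 754) = 32*136 = 4352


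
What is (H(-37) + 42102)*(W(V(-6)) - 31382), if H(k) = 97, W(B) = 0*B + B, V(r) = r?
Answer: -1324542212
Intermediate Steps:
W(B) = B (W(B) = 0 + B = B)
(H(-37) + 42102)*(W(V(-6)) - 31382) = (97 + 42102)*(-6 - 31382) = 42199*(-31388) = -1324542212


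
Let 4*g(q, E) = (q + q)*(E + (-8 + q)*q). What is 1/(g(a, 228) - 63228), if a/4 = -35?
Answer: -1/1529588 ≈ -6.5377e-7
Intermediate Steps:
a = -140 (a = 4*(-35) = -140)
g(q, E) = q*(E + q*(-8 + q))/2 (g(q, E) = ((q + q)*(E + (-8 + q)*q))/4 = ((2*q)*(E + q*(-8 + q)))/4 = (2*q*(E + q*(-8 + q)))/4 = q*(E + q*(-8 + q))/2)
1/(g(a, 228) - 63228) = 1/((½)*(-140)*(228 + (-140)² - 8*(-140)) - 63228) = 1/((½)*(-140)*(228 + 19600 + 1120) - 63228) = 1/((½)*(-140)*20948 - 63228) = 1/(-1466360 - 63228) = 1/(-1529588) = -1/1529588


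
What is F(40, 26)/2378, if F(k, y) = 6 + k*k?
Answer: 803/1189 ≈ 0.67536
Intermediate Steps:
F(k, y) = 6 + k²
F(40, 26)/2378 = (6 + 40²)/2378 = (6 + 1600)*(1/2378) = 1606*(1/2378) = 803/1189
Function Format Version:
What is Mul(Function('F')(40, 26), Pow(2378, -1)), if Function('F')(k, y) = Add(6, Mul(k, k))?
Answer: Rational(803, 1189) ≈ 0.67536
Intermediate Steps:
Function('F')(k, y) = Add(6, Pow(k, 2))
Mul(Function('F')(40, 26), Pow(2378, -1)) = Mul(Add(6, Pow(40, 2)), Pow(2378, -1)) = Mul(Add(6, 1600), Rational(1, 2378)) = Mul(1606, Rational(1, 2378)) = Rational(803, 1189)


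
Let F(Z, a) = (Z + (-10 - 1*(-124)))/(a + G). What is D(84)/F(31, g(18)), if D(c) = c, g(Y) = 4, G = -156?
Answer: -12768/145 ≈ -88.055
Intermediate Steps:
F(Z, a) = (114 + Z)/(-156 + a) (F(Z, a) = (Z + (-10 - 1*(-124)))/(a - 156) = (Z + (-10 + 124))/(-156 + a) = (Z + 114)/(-156 + a) = (114 + Z)/(-156 + a))
D(84)/F(31, g(18)) = 84/(((114 + 31)/(-156 + 4))) = 84/((145/(-152))) = 84/((-1/152*145)) = 84/(-145/152) = 84*(-152/145) = -12768/145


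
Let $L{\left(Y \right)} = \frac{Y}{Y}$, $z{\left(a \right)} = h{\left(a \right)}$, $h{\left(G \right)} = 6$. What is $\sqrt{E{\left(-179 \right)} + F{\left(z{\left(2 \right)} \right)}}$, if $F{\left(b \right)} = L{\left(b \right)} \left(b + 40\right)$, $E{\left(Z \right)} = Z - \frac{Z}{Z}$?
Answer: $i \sqrt{134} \approx 11.576 i$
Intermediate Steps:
$E{\left(Z \right)} = -1 + Z$ ($E{\left(Z \right)} = Z - 1 = -1 + Z$)
$z{\left(a \right)} = 6$
$L{\left(Y \right)} = 1$
$F{\left(b \right)} = 40 + b$ ($F{\left(b \right)} = 1 \left(b + 40\right) = 1 \left(40 + b\right) = 40 + b$)
$\sqrt{E{\left(-179 \right)} + F{\left(z{\left(2 \right)} \right)}} = \sqrt{\left(-1 - 179\right) + \left(40 + 6\right)} = \sqrt{-180 + 46} = \sqrt{-134} = i \sqrt{134}$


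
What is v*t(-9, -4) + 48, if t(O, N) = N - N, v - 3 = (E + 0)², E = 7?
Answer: 48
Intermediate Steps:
v = 52 (v = 3 + (7 + 0)² = 3 + 7² = 3 + 49 = 52)
t(O, N) = 0
v*t(-9, -4) + 48 = 52*0 + 48 = 0 + 48 = 48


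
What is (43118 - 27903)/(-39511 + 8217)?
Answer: -15215/31294 ≈ -0.48620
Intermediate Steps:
(43118 - 27903)/(-39511 + 8217) = 15215/(-31294) = 15215*(-1/31294) = -15215/31294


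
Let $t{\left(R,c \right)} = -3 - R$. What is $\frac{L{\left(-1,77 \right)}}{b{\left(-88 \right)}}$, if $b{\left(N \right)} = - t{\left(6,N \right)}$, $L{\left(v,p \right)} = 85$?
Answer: $\frac{85}{9} \approx 9.4444$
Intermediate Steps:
$b{\left(N \right)} = 9$ ($b{\left(N \right)} = - (-3 - 6) = \left(-1\right) \left(-9\right) = 9$)
$\frac{L{\left(-1,77 \right)}}{b{\left(-88 \right)}} = \frac{85}{9}$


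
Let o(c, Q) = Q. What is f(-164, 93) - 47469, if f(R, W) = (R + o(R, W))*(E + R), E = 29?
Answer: -37884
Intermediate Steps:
f(R, W) = (29 + R)*(R + W) (f(R, W) = (R + W)*(29 + R) = (29 + R)*(R + W))
f(-164, 93) - 47469 = ((-164)**2 + 29*(-164) + 29*93 - 164*93) - 47469 = (26896 - 4756 + 2697 - 15252) - 47469 = 9585 - 47469 = -37884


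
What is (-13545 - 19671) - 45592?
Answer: -78808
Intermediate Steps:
(-13545 - 19671) - 45592 = -33216 - 45592 = -78808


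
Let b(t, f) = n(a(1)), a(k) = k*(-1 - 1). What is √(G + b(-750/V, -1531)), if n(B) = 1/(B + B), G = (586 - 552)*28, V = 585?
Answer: 9*√47/2 ≈ 30.850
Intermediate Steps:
a(k) = -2*k (a(k) = k*(-2) = -2*k)
G = 952 (G = 34*28 = 952)
n(B) = 1/(2*B)
b(t, f) = -¼ (b(t, f) = 1/(2*((-2*1))) = (½)/(-2) = (½)*(-½) = -¼)
√(G + b(-750/V, -1531)) = √(952 - ¼) = √(3807/4) = 9*√47/2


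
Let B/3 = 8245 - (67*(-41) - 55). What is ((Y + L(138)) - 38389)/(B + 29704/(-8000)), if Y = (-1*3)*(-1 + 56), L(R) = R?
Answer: -38416000/33137287 ≈ -1.1593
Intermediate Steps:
Y = -165 (Y = -3*55 = -165)
B = 33141 (B = 3*(8245 - (67*(-41) - 55)) = 3*(8245 - (-2747 - 55)) = 3*(8245 - 1*(-2802)) = 3*(8245 + 2802) = 3*11047 = 33141)
((Y + L(138)) - 38389)/(B + 29704/(-8000)) = ((-165 + 138) - 38389)/(33141 + 29704/(-8000)) = (-27 - 38389)/(33141 + 29704*(-1/8000)) = -38416/(33141 - 3713/1000) = -38416/33137287/1000 = -38416*1000/33137287 = -38416000/33137287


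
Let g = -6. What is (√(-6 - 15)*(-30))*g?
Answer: 180*I*√21 ≈ 824.86*I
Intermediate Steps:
(√(-6 - 15)*(-30))*g = (√(-6 - 15)*(-30))*(-6) = (√(-21)*(-30))*(-6) = ((I*√21)*(-30))*(-6) = -30*I*√21*(-6) = 180*I*√21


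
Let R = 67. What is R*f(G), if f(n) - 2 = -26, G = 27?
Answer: -1608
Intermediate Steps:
f(n) = -24 (f(n) = 2 - 26 = -24)
R*f(G) = 67*(-24) = -1608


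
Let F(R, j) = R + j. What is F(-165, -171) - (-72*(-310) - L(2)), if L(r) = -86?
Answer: -22742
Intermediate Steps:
F(-165, -171) - (-72*(-310) - L(2)) = (-165 - 171) - (-72*(-310) - 1*(-86)) = -336 - (22320 + 86) = -336 - 1*22406 = -336 - 22406 = -22742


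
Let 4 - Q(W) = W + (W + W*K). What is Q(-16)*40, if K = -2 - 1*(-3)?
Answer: 2080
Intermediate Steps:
K = 1 (K = -2 + 3 = 1)
Q(W) = 4 - 3*W (Q(W) = 4 - (W + (W + W*1)) = 4 - (W + (W + W)) = 4 - (W + 2*W) = 4 - 3*W)
Q(-16)*40 = (4 - 3*(-16))*40 = (4 + 48)*40 = 52*40 = 2080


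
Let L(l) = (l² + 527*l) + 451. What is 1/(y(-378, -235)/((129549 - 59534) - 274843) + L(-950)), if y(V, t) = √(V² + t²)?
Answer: 16878341160152784/6790173527070624957875 + 204828*√198109/6790173527070624957875 ≈ 2.4857e-6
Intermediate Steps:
L(l) = 451 + l² + 527*l
1/(y(-378, -235)/((129549 - 59534) - 274843) + L(-950)) = 1/(√((-378)² + (-235)²)/((129549 - 59534) - 274843) + (451 + (-950)² + 527*(-950))) = 1/(√(142884 + 55225)/(70015 - 274843) + (451 + 902500 - 500650)) = 1/(√198109/(-204828) + 402301) = 1/(√198109*(-1/204828) + 402301) = 1/(-√198109/204828 + 402301) = 1/(402301 - √198109/204828)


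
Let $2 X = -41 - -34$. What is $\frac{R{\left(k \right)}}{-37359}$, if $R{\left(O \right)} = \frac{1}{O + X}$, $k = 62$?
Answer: $- \frac{2}{4371003} \approx -4.5756 \cdot 10^{-7}$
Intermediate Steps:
$X = - \frac{7}{2}$ ($X = \frac{-41 - -34}{2} = \frac{-41 + 34}{2} = \frac{1}{2} \left(-7\right) = - \frac{7}{2} \approx -3.5$)
$R{\left(O \right)} = \frac{1}{- \frac{7}{2} + O}$ ($R{\left(O \right)} = \frac{1}{O - \frac{7}{2}} = \frac{1}{- \frac{7}{2} + O}$)
$\frac{R{\left(k \right)}}{-37359} = \frac{2 \frac{1}{-7 + 2 \cdot 62}}{-37359} = \frac{2}{-7 + 124} \left(- \frac{1}{37359}\right) = \frac{2}{117} \left(- \frac{1}{37359}\right) = - \frac{2}{4371003}$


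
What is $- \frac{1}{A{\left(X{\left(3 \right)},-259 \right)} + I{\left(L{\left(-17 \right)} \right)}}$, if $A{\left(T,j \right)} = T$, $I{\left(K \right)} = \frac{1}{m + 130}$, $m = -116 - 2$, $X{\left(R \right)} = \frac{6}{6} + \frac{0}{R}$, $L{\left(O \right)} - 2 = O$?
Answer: $- \frac{12}{13} \approx -0.92308$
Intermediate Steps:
$L{\left(O \right)} = 2 + O$
$X{\left(R \right)} = 1$ ($X{\left(R \right)} = 6 \cdot \frac{1}{6} + 0 = 1 + 0 = 1$)
$m = -118$ ($m = -116 - 2 = -118$)
$I{\left(K \right)} = \frac{1}{12}$ ($I{\left(K \right)} = \frac{1}{-118 + 130} = \frac{1}{12}$)
$- \frac{1}{A{\left(X{\left(3 \right)},-259 \right)} + I{\left(L{\left(-17 \right)} \right)}} = - \frac{1}{1 + \frac{1}{12}} = - \frac{1}{\frac{13}{12}} = \left(-1\right) \frac{12}{13} = - \frac{12}{13}$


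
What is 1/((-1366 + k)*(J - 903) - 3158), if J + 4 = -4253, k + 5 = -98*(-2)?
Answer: 1/6059842 ≈ 1.6502e-7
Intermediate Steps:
k = 191 (k = -5 - 98*(-2) = -5 + 196 = 191)
J = -4257 (J = -4 - 4253 = -4257)
1/((-1366 + k)*(J - 903) - 3158) = 1/((-1366 + 191)*(-4257 - 903) - 3158) = 1/(-1175*(-5160) - 3158) = 1/(6063000 - 3158) = 1/6059842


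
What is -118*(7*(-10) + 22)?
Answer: 5664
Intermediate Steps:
-118*(7*(-10) + 22) = -118*(-70 + 22) = -118*(-48) = 5664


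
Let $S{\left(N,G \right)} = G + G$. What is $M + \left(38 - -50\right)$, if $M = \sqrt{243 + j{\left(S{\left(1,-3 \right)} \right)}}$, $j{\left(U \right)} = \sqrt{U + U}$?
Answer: $88 + \sqrt{243 + 2 i \sqrt{3}} \approx 103.59 + 0.11111 i$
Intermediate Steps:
$S{\left(N,G \right)} = 2 G$
$j{\left(U \right)} = \sqrt{2} \sqrt{U}$ ($j{\left(U \right)} = \sqrt{2 U} = \sqrt{2} \sqrt{U}$)
$M = \sqrt{243 + 2 i \sqrt{3}}$ ($M = \sqrt{243 + \sqrt{2} \sqrt{2 \left(-3\right)}} = \sqrt{243 + \sqrt{2} \sqrt{-6}} = \sqrt{243 + \sqrt{2} i \sqrt{6}} = \sqrt{243 + 2 i \sqrt{3}} \approx 15.589 + 0.1111 i$)
$M + \left(38 - -50\right) = \sqrt{243 + 2 i \sqrt{3}} + \left(38 - -50\right) = \sqrt{243 + 2 i \sqrt{3}} + \left(38 + 50\right) = \sqrt{243 + 2 i \sqrt{3}} + 88 = 88 + \sqrt{243 + 2 i \sqrt{3}}$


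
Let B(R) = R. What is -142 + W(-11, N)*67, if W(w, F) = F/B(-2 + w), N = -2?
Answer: -1712/13 ≈ -131.69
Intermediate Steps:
W(w, F) = F/(-2 + w)
-142 + W(-11, N)*67 = -142 - 2/(-2 - 11)*67 = -142 - 2/(-13)*67 = -142 - 2*(-1/13)*67 = -142 + (2/13)*67 = -142 + 134/13 = -1712/13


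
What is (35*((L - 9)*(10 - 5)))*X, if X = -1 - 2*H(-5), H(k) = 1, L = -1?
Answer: 5250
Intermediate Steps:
X = -3 (X = -1 - 2*1 = -1 - 2 = -3)
(35*((L - 9)*(10 - 5)))*X = (35*((-1 - 9)*(10 - 5)))*(-3) = (35*(-10*5))*(-3) = (35*(-50))*(-3) = -1750*(-3) = 5250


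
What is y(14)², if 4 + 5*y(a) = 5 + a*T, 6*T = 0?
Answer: 1/25 ≈ 0.040000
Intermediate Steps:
T = 0 (T = (⅙)*0 = 0)
y(a) = ⅕ (y(a) = -⅘ + (5 + a*0)/5 = -⅘ + (5 + 0)/5 = -⅘ + (⅕)*5 = -⅘ + 1 = ⅕)
y(14)² = (⅕)² = 1/25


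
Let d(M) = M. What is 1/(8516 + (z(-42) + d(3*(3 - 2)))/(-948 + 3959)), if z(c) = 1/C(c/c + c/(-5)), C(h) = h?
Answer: 141517/1205158918 ≈ 0.00011743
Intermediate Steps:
z(c) = 1/(1 - c/5) (z(c) = 1/(c/c + c/(-5)) = 1/(1 + c*(-1/5)) = 1/(1 - c/5))
1/(8516 + (z(-42) + d(3*(3 - 2)))/(-948 + 3959)) = 1/(8516 + (-5/(-5 - 42) + 3*(3 - 2))/(-948 + 3959)) = 1/(8516 + (-5/(-47) + 3*1)/3011) = 1/(8516 + (-5*(-1/47) + 3)*(1/3011)) = 1/(8516 + (5/47 + 3)*(1/3011)) = 1/(8516 + (146/47)*(1/3011)) = 1/(8516 + 146/141517) = 1/(1205158918/141517) = 141517/1205158918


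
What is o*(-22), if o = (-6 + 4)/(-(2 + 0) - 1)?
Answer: -44/3 ≈ -14.667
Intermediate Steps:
o = ⅔ (o = -2/(-1*2 - 1) = -2/(-2 - 1) = -2/(-3) = -2*(-⅓) = ⅔ ≈ 0.66667)
o*(-22) = (⅔)*(-22) = -44/3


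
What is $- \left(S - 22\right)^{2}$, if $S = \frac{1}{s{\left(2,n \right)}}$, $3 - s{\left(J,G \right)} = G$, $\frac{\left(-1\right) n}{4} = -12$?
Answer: $- \frac{982081}{2025} \approx -484.98$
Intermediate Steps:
$n = 48$ ($n = \left(-4\right) \left(-12\right) = 48$)
$s{\left(J,G \right)} = 3 - G$
$S = - \frac{1}{45}$ ($S = \frac{1}{3 - 48} = \frac{1}{-45} = - \frac{1}{45} \approx -0.022222$)
$- \left(S - 22\right)^{2} = - \left(- \frac{1}{45} - 22\right)^{2} = - \left(- \frac{991}{45}\right)^{2} = \left(-1\right) \frac{982081}{2025} = - \frac{982081}{2025}$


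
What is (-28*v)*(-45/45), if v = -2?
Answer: -56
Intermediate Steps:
(-28*v)*(-45/45) = (-28*(-2))*(-45/45) = 56*(-45*1/45) = 56*(-1) = -56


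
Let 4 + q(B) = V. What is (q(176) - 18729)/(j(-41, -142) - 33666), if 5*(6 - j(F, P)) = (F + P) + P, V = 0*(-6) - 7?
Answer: 3748/6719 ≈ 0.55782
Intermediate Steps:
V = -7 (V = 0 - 7 = -7)
j(F, P) = 6 - 2*P/5 - F/5 (j(F, P) = 6 - ((F + P) + P)/5 = 6 - (F + 2*P)/5 = 6 + (-2*P/5 - F/5) = 6 - 2*P/5 - F/5)
q(B) = -11 (q(B) = -4 - 7 = -11)
(q(176) - 18729)/(j(-41, -142) - 33666) = (-11 - 18729)/((6 - ⅖*(-142) - ⅕*(-41)) - 33666) = -18740/((6 + 284/5 + 41/5) - 33666) = -18740/(71 - 33666) = -18740/(-33595) = -18740*(-1/33595) = 3748/6719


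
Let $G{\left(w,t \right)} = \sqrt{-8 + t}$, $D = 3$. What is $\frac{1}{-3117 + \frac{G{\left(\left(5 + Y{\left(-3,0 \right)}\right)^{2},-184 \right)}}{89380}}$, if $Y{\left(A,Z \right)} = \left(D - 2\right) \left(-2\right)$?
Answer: $- \frac{518771686975}{1617011348301079} - \frac{44690 i \sqrt{3}}{4851034044903237} \approx -0.00032082 - 1.5956 \cdot 10^{-11} i$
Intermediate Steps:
$Y{\left(A,Z \right)} = -2$ ($Y{\left(A,Z \right)} = \left(3 - 2\right) \left(-2\right) = 1 \left(-2\right) = -2$)
$\frac{1}{-3117 + \frac{G{\left(\left(5 + Y{\left(-3,0 \right)}\right)^{2},-184 \right)}}{89380}} = \frac{1}{-3117 + \frac{\sqrt{-8 - 184}}{89380}} = \frac{1}{-3117 + \sqrt{-192} \cdot \frac{1}{89380}} = \frac{1}{-3117 + 8 i \sqrt{3} \cdot \frac{1}{89380}} = \frac{1}{-3117 + \frac{2 i \sqrt{3}}{22345}}$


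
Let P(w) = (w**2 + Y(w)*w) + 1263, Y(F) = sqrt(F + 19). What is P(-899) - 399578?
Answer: 409886 - 3596*I*sqrt(55) ≈ 4.0989e+5 - 26669.0*I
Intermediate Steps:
Y(F) = sqrt(19 + F)
P(w) = 1263 + w**2 + w*sqrt(19 + w) (P(w) = (w**2 + sqrt(19 + w)*w) + 1263 = (w**2 + w*sqrt(19 + w)) + 1263 = 1263 + w**2 + w*sqrt(19 + w))
P(-899) - 399578 = (1263 + (-899)**2 - 899*sqrt(19 - 899)) - 399578 = (1263 + 808201 - 3596*I*sqrt(55)) - 399578 = (809464 - 3596*I*sqrt(55)) - 399578 = 409886 - 3596*I*sqrt(55)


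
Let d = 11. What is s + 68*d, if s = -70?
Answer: 678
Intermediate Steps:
s + 68*d = -70 + 68*11 = -70 + 748 = 678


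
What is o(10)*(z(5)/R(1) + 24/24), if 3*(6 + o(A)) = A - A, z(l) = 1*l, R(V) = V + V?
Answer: -21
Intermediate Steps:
R(V) = 2*V
z(l) = l
o(A) = -6 (o(A) = -6 + (A - A)/3 = -6 + (1/3)*0 = -6 + 0 = -6)
o(10)*(z(5)/R(1) + 24/24) = -6*(5/((2*1)) + 24/24) = -6*(5/2 + 24*(1/24)) = -6*(5*(1/2) + 1) = -6*(5/2 + 1) = -6*7/2 = -21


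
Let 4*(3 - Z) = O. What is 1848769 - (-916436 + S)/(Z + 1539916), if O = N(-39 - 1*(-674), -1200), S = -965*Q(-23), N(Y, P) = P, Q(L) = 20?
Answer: 9275277121/5017 ≈ 1.8488e+6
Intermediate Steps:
S = -19300 (S = -965*20 = -19300)
O = -1200
Z = 303 (Z = 3 - ¼*(-1200) = 3 + 300 = 303)
1848769 - (-916436 + S)/(Z + 1539916) = 1848769 - (-916436 - 19300)/(303 + 1539916) = 1848769 - (-935736)/1540219 = 1848769 - 1*(-3048/5017) = 1848769 + 3048/5017 = 9275277121/5017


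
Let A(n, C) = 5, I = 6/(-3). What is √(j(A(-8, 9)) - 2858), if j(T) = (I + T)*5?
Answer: I*√2843 ≈ 53.32*I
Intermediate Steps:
I = -2 (I = 6*(-⅓) = -2)
j(T) = -10 + 5*T (j(T) = (-2 + T)*5 = -10 + 5*T)
√(j(A(-8, 9)) - 2858) = √((-10 + 5*5) - 2858) = √((-10 + 25) - 2858) = √(15 - 2858) = √(-2843) = I*√2843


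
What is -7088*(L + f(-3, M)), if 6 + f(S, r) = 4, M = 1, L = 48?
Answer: -326048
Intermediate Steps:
f(S, r) = -2 (f(S, r) = -6 + 4 = -2)
-7088*(L + f(-3, M)) = -7088*(48 - 2) = -7088*46 = -326048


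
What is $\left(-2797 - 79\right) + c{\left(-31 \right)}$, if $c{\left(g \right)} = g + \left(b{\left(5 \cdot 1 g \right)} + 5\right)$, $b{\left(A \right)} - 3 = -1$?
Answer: $-2900$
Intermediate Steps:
$b{\left(A \right)} = 2$ ($b{\left(A \right)} = 3 - 1 = 2$)
$c{\left(g \right)} = 7 + g$ ($c{\left(g \right)} = g + \left(2 + 5\right) = g + 7 = 7 + g$)
$\left(-2797 - 79\right) + c{\left(-31 \right)} = \left(-2797 - 79\right) + \left(7 - 31\right) = -2876 - 24 = -2900$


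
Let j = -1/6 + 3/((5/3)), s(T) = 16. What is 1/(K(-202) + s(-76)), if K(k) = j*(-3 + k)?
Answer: -6/1913 ≈ -0.0031364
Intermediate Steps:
j = 49/30 (j = -1*1/6 + 3/((5*(1/3))) = -1/6 + 3/(5/3) = -1/6 + 3*(3/5) = -1/6 + 9/5 = 49/30 ≈ 1.6333)
K(k) = -49/10 + 49*k/30 (K(k) = 49*(-3 + k)/30 = -49/10 + 49*k/30)
1/(K(-202) + s(-76)) = 1/((-49/10 + (49/30)*(-202)) + 16) = 1/((-49/10 - 4949/15) + 16) = 1/(-2009/6 + 16) = 1/(-1913/6) = -6/1913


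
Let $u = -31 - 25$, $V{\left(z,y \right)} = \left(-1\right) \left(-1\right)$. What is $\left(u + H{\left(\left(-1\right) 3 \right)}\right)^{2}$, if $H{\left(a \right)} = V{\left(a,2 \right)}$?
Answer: $3025$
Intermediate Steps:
$V{\left(z,y \right)} = 1$
$u = -56$ ($u = -31 - 25 = -56$)
$H{\left(a \right)} = 1$
$\left(u + H{\left(\left(-1\right) 3 \right)}\right)^{2} = \left(-56 + 1\right)^{2} = \left(-55\right)^{2} = 3025$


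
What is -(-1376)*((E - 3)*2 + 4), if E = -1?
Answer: -5504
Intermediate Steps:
-(-1376)*((E - 3)*2 + 4) = -(-1376)*((-1 - 3)*2 + 4) = -(-1376)*(-4*2 + 4) = -(-1376)*(-8 + 4) = -(-1376)*(-4) = -688*8 = -5504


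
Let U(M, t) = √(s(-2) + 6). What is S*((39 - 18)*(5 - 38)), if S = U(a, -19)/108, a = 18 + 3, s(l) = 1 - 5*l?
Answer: -77*√17/12 ≈ -26.457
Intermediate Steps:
a = 21
U(M, t) = √17 (U(M, t) = √((1 - 5*(-2)) + 6) = √((1 + 10) + 6) = √(11 + 6) = √17)
S = √17/108 ≈ 0.038177
S*((39 - 18)*(5 - 38)) = (√17/108)*((39 - 18)*(5 - 38)) = (√17/108)*(21*(-33)) = (√17/108)*(-693) = -77*√17/12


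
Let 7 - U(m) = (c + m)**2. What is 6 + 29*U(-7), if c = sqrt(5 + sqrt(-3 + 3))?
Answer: -1357 + 406*sqrt(5) ≈ -449.16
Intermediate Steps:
c = sqrt(5) (c = sqrt(5 + sqrt(0)) = sqrt(5 + 0) = sqrt(5) ≈ 2.2361)
U(m) = 7 - (m + sqrt(5))**2 (U(m) = 7 - (sqrt(5) + m)**2 = 7 - (m + sqrt(5))**2)
6 + 29*U(-7) = 6 + 29*(7 - (-7 + sqrt(5))**2) = 6 + (203 - 29*(-7 + sqrt(5))**2) = 209 - 29*(-7 + sqrt(5))**2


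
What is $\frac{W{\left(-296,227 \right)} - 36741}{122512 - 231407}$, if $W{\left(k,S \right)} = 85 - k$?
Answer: $\frac{7272}{21779} \approx 0.3339$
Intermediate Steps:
$\frac{W{\left(-296,227 \right)} - 36741}{122512 - 231407} = \frac{\left(85 - -296\right) - 36741}{122512 - 231407} = \frac{\left(85 + 296\right) - 36741}{122512 - 231407} = \frac{381 - 36741}{-108895} = \left(-36360\right) \left(- \frac{1}{108895}\right) = \frac{7272}{21779}$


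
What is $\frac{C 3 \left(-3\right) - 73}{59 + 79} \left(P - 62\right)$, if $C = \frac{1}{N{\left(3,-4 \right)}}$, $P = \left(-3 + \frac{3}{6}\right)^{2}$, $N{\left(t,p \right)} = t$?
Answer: $\frac{4237}{138} \approx 30.703$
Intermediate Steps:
$P = \frac{25}{4}$ ($P = \left(-3 + 3 \cdot \frac{1}{6}\right)^{2} = \left(-3 + \frac{1}{2}\right)^{2} = \left(- \frac{5}{2}\right)^{2} = \frac{25}{4} \approx 6.25$)
$C = \frac{1}{3} \approx 0.33333$
$\frac{C 3 \left(-3\right) - 73}{59 + 79} \left(P - 62\right) = \frac{\frac{1}{3} \cdot 3 \left(-3\right) - 73}{59 + 79} \left(\frac{25}{4} - 62\right) = \frac{1 \left(-3\right) - 73}{138} \left(- \frac{223}{4}\right) = \left(-3 - 73\right) \frac{1}{138} \left(- \frac{223}{4}\right) = \left(-76\right) \frac{1}{138} \left(- \frac{223}{4}\right) = \left(- \frac{38}{69}\right) \left(- \frac{223}{4}\right) = \frac{4237}{138}$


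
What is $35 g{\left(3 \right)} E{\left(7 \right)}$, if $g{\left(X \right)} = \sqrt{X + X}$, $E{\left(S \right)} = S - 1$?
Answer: $210 \sqrt{6} \approx 514.39$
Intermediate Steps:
$E{\left(S \right)} = -1 + S$
$g{\left(X \right)} = \sqrt{2} \sqrt{X}$ ($g{\left(X \right)} = \sqrt{2 X} = \sqrt{2} \sqrt{X}$)
$35 g{\left(3 \right)} E{\left(7 \right)} = 35 \sqrt{2} \sqrt{3} \left(-1 + 7\right) = 35 \sqrt{6} \cdot 6 = 210 \sqrt{6}$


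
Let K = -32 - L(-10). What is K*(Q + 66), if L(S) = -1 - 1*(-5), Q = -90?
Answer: 864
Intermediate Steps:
L(S) = 4 (L(S) = -1 + 5 = 4)
K = -36 (K = -32 - 1*4 = -32 - 4 = -36)
K*(Q + 66) = -36*(-90 + 66) = -36*(-24) = 864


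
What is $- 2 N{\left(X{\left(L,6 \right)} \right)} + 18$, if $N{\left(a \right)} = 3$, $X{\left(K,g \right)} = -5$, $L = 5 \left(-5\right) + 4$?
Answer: $12$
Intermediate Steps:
$L = -21$ ($L = -25 + 4 = -21$)
$- 2 N{\left(X{\left(L,6 \right)} \right)} + 18 = \left(-2\right) 3 + 18 = -6 + 18 = 12$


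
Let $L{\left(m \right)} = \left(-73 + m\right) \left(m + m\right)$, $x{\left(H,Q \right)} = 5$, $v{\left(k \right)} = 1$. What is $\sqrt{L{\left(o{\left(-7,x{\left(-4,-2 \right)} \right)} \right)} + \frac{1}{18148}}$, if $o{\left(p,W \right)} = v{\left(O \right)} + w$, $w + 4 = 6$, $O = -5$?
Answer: $\frac{i \sqrt{34581735383}}{9074} \approx 20.494 i$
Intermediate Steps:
$w = 2$ ($w = -4 + 6 = 2$)
$o{\left(p,W \right)} = 3$ ($o{\left(p,W \right)} = 1 + 2 = 3$)
$L{\left(m \right)} = 2 m \left(-73 + m\right)$ ($L{\left(m \right)} = \left(-73 + m\right) 2 m = 2 m \left(-73 + m\right)$)
$\sqrt{L{\left(o{\left(-7,x{\left(-4,-2 \right)} \right)} \right)} + \frac{1}{18148}} = \sqrt{2 \cdot 3 \left(-73 + 3\right) + \frac{1}{18148}} = \sqrt{2 \cdot 3 \left(-70\right) + \frac{1}{18148}} = \sqrt{-420 + \frac{1}{18148}} = \sqrt{- \frac{7622159}{18148}} = \frac{i \sqrt{34581735383}}{9074}$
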